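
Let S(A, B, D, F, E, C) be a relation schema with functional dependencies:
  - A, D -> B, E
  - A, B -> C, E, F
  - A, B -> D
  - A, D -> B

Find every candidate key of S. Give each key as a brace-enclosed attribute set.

{A} never appears on the right of any FD, so every key must include it.
{A, B} is a candidate key since {A, B}⁺ = {A, B, C, D, E, F} covers every attribute.
{A, D} is a candidate key since {A, D}⁺ = {A, B, C, D, E, F} covers every attribute.
No proper subset of any of these is a key, and no other minimal superkey exists.

{A, B}, {A, D}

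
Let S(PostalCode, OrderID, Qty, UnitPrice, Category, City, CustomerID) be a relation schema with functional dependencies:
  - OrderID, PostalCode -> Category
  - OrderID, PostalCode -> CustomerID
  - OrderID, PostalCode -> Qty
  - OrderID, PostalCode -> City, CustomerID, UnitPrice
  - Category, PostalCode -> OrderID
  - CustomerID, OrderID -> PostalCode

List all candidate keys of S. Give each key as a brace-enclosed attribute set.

Closure of {Category, PostalCode} is {Category, City, CustomerID, OrderID, PostalCode, Qty, UnitPrice}, the whole schema; {Category, PostalCode} is a candidate key.
Closure of {CustomerID, OrderID} is {Category, City, CustomerID, OrderID, PostalCode, Qty, UnitPrice}, the whole schema; {CustomerID, OrderID} is a candidate key.
Closure of {OrderID, PostalCode} is {Category, City, CustomerID, OrderID, PostalCode, Qty, UnitPrice}, the whole schema; {OrderID, PostalCode} is a candidate key.
These are minimal and exhaustive — every other superkey contains one of them.

{Category, PostalCode}, {CustomerID, OrderID}, {OrderID, PostalCode}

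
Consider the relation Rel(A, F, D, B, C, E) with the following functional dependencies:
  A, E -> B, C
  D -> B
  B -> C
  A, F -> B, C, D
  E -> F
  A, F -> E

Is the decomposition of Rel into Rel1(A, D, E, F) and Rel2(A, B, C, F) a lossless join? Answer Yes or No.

Yes

Common attributes: {A, F}; their closure is {A, B, C, D, E, F}.
This includes all of Rel1, so the common attributes are a superkey of Rel1 — the join is lossless.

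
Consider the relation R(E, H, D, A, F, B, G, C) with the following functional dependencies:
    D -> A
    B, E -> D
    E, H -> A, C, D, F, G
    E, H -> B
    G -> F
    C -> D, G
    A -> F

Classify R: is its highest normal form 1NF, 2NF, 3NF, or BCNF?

2NF

Candidate key: {E, H}. Prime attributes: {E, H}.
D -> A: {D}⁺ = {A, D, F}, which is not all of the attributes, so the left side is not a superkey — BCNF is violated.
D -> A determines the non-prime attribute {A} from a non-superkey — 3NF is violated.
Checking every proper subset of each key, none determines a non-prime attribute — 2NF is satisfied.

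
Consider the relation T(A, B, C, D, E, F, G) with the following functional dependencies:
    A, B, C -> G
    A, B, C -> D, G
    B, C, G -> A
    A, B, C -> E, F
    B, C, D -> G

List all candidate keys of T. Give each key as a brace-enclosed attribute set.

{A, B, C}, {B, C, D}, {B, C, G}

{B, C} never appear on the right of any FD, so every key must include all of them.
{A, B, C}⁺ = {A, B, C, D, E, F, G} — all of the relation — so {A, B, C} is a candidate key.
{B, C, D}⁺ = {A, B, C, D, E, F, G} — all of the relation — so {B, C, D} is a candidate key.
{B, C, G}⁺ = {A, B, C, D, E, F, G} — all of the relation — so {B, C, G} is a candidate key.
No proper subset of any of these is a key, and no other minimal superkey exists.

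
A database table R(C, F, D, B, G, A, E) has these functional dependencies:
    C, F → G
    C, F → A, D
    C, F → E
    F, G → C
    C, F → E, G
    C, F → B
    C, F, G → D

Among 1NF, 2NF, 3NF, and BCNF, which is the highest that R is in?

Candidate keys: {C, F}, {F, G}. Prime attributes: {C, F, G}.
Every FD has a superkey on the left, so the relation is in BCNF.

BCNF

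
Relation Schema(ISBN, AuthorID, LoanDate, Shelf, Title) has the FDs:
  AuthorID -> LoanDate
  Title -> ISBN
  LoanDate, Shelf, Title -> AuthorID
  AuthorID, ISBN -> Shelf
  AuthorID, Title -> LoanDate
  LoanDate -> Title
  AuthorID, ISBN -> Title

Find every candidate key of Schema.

{AuthorID}, {LoanDate, Shelf}

{AuthorID}⁺ = {AuthorID, ISBN, LoanDate, Shelf, Title}, which is every attribute, so {AuthorID} is a candidate key.
{LoanDate, Shelf}⁺ = {AuthorID, ISBN, LoanDate, Shelf, Title}, which is every attribute, so {LoanDate, Shelf} is a candidate key.
No proper subset of any of these is a key, and no other minimal superkey exists.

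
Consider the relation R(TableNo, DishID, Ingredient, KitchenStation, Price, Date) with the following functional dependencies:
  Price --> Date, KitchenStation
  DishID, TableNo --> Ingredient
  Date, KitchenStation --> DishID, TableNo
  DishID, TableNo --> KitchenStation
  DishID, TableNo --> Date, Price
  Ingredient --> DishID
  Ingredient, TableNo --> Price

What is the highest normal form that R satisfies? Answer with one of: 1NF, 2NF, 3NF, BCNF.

3NF

Candidate keys: {Date, KitchenStation}, {DishID, TableNo}, {Ingredient, TableNo}, {Price}. Prime attributes: {Date, DishID, Ingredient, KitchenStation, Price, TableNo}.
Ingredient --> DishID breaks BCNF: {Ingredient}⁺ = {DishID, Ingredient}, so {Ingredient} is not a superkey.
Since {DishID} ⊆ prime attributes and every other non-superkey FD also has a prime right side, the schema is in 3NF.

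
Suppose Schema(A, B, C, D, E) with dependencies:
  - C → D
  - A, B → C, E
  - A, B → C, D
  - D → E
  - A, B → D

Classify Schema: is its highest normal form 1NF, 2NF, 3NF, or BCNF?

2NF

Candidate key: {A, B}. Prime attributes: {A, B}.
C → D: {C}⁺ = {C, D, E}, which is not all of the attributes, so the left side is not a superkey — BCNF is violated.
C → D has non-prime {D} on the right and a non-superkey on the left, so 3NF fails.
No non-prime attribute depends on a proper subset of any candidate key, so 2NF holds.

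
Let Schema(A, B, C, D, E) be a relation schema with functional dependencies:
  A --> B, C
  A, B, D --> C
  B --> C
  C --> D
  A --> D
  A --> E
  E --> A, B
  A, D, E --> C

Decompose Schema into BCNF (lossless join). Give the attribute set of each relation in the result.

Candidate keys of the original relation: {A}, {E}.
In {A, B, C, D, E}, {B} is not a superkey ({B}⁺ restricted to this set is {B, C, D}), so split on B --> C, D into {B, C, D} and {A, B, E}.
In {B, C, D}, {C} is not a superkey ({C}⁺ restricted to this set is {C, D}), so split on C --> D into {C, D} and {B, C}.
{C, D} has no BCNF violation.
{B, C} has no BCNF violation.
{A, B, E} has no BCNF violation.

{A, B, E}; {B, C}; {C, D}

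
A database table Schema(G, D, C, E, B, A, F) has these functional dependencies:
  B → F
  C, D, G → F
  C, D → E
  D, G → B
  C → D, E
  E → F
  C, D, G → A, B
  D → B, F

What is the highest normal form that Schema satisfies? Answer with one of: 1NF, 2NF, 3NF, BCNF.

Candidate key: {C, G}. Prime attributes: {C, G}.
For B → F we have {B}⁺ = {B, F}; {B} is not a superkey, so BCNF fails.
B → F determines the non-prime attribute {F} from a non-superkey — 3NF is violated.
The proper key subset {C} of {C, G} determines non-prime {B, D, E, F}, so the relation is not even in 2NF.

1NF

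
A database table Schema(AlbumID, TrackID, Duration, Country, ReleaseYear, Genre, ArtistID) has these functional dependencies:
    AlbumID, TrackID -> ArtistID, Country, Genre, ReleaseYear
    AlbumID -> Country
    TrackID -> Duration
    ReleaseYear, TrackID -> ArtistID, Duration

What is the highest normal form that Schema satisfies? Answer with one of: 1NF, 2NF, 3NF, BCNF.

1NF

Candidate key: {AlbumID, TrackID}. Prime attributes: {AlbumID, TrackID}.
AlbumID -> Country: {AlbumID}⁺ = {AlbumID, Country}, which is not all of the attributes, so the left side is not a superkey — BCNF is violated.
AlbumID -> Country has non-prime {Country} on the right and a non-superkey on the left, so 3NF fails.
{AlbumID} is a proper subset of the key {AlbumID, TrackID}, and {AlbumID}⁺ contains the non-prime attribute {Country} — a partial dependency, so 2NF is violated.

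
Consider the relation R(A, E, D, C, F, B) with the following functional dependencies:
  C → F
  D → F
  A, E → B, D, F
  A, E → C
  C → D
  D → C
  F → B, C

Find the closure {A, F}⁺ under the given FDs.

{A, B, C, D, F}

Start with {A, F}.
F → B, C applies; add {B, C} → now {A, B, C, F}.
C → D applies; add {D} → now {A, B, C, D, F}.
No further FD applies.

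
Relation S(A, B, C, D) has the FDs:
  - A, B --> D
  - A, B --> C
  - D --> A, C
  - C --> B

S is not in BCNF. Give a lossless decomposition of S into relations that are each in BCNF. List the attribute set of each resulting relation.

Candidate keys of the original relation: {A, B}, {A, C}, {D}.
In {A, B, C, D}, {C} is not a superkey ({C}⁺ restricted to this set is {B, C}), so split on C --> B into {B, C} and {A, C, D}.
{B, C} has no BCNF violation.
{A, C, D} has no BCNF violation.

{A, C, D}; {B, C}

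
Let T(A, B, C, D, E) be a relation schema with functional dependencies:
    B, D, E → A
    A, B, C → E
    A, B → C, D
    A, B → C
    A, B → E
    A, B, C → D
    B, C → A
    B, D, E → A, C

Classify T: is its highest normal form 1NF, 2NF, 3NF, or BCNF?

Candidate keys: {A, B}, {B, C}, {B, D, E}. Prime attributes: {A, B, C, D, E}.
Each dependency's left side is a superkey — BCNF holds.

BCNF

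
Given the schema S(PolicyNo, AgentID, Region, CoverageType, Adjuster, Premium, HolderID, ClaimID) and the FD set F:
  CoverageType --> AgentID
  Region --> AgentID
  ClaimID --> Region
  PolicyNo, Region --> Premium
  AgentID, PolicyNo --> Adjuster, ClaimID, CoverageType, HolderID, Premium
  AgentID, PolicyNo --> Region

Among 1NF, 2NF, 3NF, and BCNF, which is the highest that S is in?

Candidate keys: {AgentID, PolicyNo}, {ClaimID, PolicyNo}, {CoverageType, PolicyNo}, {PolicyNo, Region}. Prime attributes: {AgentID, ClaimID, CoverageType, PolicyNo, Region}.
CoverageType --> AgentID: {CoverageType}⁺ = {AgentID, CoverageType}, which is not all of the attributes, so the left side is not a superkey — BCNF is violated.
But every attribute on its right side ({AgentID}) is prime, and the same holds for every other non-superkey FD, so 3NF still holds.

3NF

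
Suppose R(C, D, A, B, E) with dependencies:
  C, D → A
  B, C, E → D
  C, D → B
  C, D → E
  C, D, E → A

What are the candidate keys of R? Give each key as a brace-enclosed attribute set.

Attributes never on any right-hand side: {C} — every candidate key must contain it.
{C, D}⁺ = {A, B, C, D, E}, which is every attribute, so {C, D} is a candidate key.
{B, C, E}⁺ = {A, B, C, D, E}, which is every attribute, so {B, C, E} is a candidate key.
Any other superkey properly contains one of these, so there are no further candidate keys.

{B, C, E}, {C, D}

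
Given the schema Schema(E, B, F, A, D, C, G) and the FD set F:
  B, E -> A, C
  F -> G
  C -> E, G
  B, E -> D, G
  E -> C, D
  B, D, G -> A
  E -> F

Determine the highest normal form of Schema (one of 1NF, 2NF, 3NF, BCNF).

Candidate keys: {B, C}, {B, E}. Prime attributes: {B, C, E}.
F -> G: {F}⁺ = {F, G}, which is not all of the attributes, so the left side is not a superkey — BCNF is violated.
Because {G} is non-prime and the left side of F -> G is not a superkey, the relation is not in 3NF.
Since {C} ⊂ {B, C} and {C}⁺ ⊇ {D, F, G} with {D, F, G} non-prime, there is a partial dependency; 2NF fails.

1NF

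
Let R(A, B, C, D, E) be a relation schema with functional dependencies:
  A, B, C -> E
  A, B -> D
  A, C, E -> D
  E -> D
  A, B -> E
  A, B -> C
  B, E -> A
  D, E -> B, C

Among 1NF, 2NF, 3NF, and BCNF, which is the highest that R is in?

BCNF

Candidate keys: {A, B}, {E}. Prime attributes: {A, B, E}.
The left-hand side of every FD is a superkey, so BCNF is satisfied.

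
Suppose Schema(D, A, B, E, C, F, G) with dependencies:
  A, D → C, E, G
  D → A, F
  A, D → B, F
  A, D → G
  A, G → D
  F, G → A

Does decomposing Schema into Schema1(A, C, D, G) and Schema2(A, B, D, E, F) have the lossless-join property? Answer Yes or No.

Schema1 ∩ Schema2 = {A, D}; its closure under F is {A, B, C, D, E, F, G}.
This includes all of Schema1, so the common attributes are a superkey of Schema1 — the join is lossless.

Yes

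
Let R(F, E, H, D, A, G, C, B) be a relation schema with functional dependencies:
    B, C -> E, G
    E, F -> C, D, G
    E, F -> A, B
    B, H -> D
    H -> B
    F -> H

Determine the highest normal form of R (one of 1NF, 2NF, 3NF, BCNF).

Candidate keys: {C, F}, {E, F}. Prime attributes: {C, E, F}.
For B, C -> E, G we have {B, C}⁺ = {B, C, E, G}; {B, C} is not a superkey, so BCNF fails.
B, C -> E, G has non-prime {G} on the right and a non-superkey on the left, so 3NF fails.
The proper key subset {F} of {C, F} determines non-prime {B, D, H}, so the relation is not even in 2NF.

1NF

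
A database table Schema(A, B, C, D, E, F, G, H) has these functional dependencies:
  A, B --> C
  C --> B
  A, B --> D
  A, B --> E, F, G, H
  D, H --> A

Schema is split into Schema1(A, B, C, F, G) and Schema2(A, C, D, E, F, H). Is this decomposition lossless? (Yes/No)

Common attributes: {A, C, F}; their closure is {A, B, C, D, E, F, G, H}.
This includes all of Schema1, so the common attributes are a superkey of Schema1 — the join is lossless.

Yes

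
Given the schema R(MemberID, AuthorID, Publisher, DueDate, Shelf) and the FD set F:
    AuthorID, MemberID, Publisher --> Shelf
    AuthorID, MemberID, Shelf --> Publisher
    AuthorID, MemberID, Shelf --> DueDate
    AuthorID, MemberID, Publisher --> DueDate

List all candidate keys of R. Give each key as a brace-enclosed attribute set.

{AuthorID, MemberID, Publisher}, {AuthorID, MemberID, Shelf}

Attributes never on any right-hand side: {AuthorID, MemberID} — every candidate key must contain all of them.
{AuthorID, MemberID, Publisher} is a candidate key since {AuthorID, MemberID, Publisher}⁺ = {AuthorID, DueDate, MemberID, Publisher, Shelf} covers every attribute.
{AuthorID, MemberID, Shelf} is a candidate key since {AuthorID, MemberID, Shelf}⁺ = {AuthorID, DueDate, MemberID, Publisher, Shelf} covers every attribute.
Any other superkey properly contains one of these, so there are no further candidate keys.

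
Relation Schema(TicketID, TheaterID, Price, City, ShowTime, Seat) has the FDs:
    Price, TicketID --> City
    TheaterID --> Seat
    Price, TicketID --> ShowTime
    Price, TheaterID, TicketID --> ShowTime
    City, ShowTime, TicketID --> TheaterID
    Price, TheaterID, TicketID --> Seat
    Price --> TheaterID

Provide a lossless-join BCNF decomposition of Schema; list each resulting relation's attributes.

Candidate key of the original relation: {Price, TicketID}.
In {City, Price, Seat, ShowTime, TheaterID, TicketID}, {TheaterID} is not a superkey ({TheaterID}⁺ restricted to this set is {Seat, TheaterID}), so split on TheaterID --> Seat into {Seat, TheaterID} and {City, Price, ShowTime, TheaterID, TicketID}.
{Seat, TheaterID} is in BCNF.
In {City, Price, ShowTime, TheaterID, TicketID}, {City, ShowTime, TicketID} is not a superkey ({City, ShowTime, TicketID}⁺ restricted to this set is {City, ShowTime, TheaterID, TicketID}), so split on City, ShowTime, TicketID --> TheaterID into {City, ShowTime, TheaterID, TicketID} and {City, Price, ShowTime, TicketID}.
{City, ShowTime, TheaterID, TicketID} is in BCNF.
{City, Price, ShowTime, TicketID} is in BCNF.

{City, Price, ShowTime, TicketID}; {City, ShowTime, TheaterID, TicketID}; {Seat, TheaterID}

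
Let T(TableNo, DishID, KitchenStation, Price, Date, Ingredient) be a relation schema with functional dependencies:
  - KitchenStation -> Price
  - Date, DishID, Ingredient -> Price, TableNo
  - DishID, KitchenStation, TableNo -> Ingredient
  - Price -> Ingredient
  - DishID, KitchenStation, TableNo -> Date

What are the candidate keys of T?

No FD produces {DishID, KitchenStation}, so they must be in every candidate key.
Closure of {Date, DishID, KitchenStation} is {Date, DishID, Ingredient, KitchenStation, Price, TableNo}, the whole schema; {Date, DishID, KitchenStation} is a candidate key.
Closure of {DishID, KitchenStation, TableNo} is {Date, DishID, Ingredient, KitchenStation, Price, TableNo}, the whole schema; {DishID, KitchenStation, TableNo} is a candidate key.
Any other superkey properly contains one of these, so there are no further candidate keys.

{Date, DishID, KitchenStation}, {DishID, KitchenStation, TableNo}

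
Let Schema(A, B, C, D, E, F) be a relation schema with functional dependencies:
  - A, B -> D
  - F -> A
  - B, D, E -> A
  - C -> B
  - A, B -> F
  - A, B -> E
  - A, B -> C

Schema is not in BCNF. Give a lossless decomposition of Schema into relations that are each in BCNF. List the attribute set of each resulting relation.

Candidate keys of the original relation: {A, B}, {A, C}, {B, D, E}, {B, F}, {C, D, E}, {C, F}.
Within {A, B, C, D, E, F}: {F}⁺ ∩ {A, B, C, D, E, F} = {A, F}, not the whole set, so F -> A violates BCNF; decompose into {A, F} and {B, C, D, E, F}.
{A, F} has no BCNF violation.
Within {B, C, D, E, F}: {C}⁺ ∩ {B, C, D, E, F} = {B, C}, not the whole set, so C -> B violates BCNF; decompose into {B, C} and {C, D, E, F}.
{B, C} has no BCNF violation.
{C, D, E, F} has no BCNF violation.

{A, F}; {B, C}; {C, D, E, F}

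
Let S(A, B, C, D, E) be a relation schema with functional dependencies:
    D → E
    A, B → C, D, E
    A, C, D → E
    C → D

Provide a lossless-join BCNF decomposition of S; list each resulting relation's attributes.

Candidate key of the original relation: {A, B}.
Within {A, B, C, D, E}: {D}⁺ ∩ {A, B, C, D, E} = {D, E}, not the whole set, so D → E violates BCNF; decompose into {D, E} and {A, B, C, D}.
{D, E} has no BCNF violation.
Within {A, B, C, D}: {C}⁺ ∩ {A, B, C, D} = {C, D}, not the whole set, so C → D violates BCNF; decompose into {C, D} and {A, B, C}.
{C, D} has no BCNF violation.
{A, B, C} has no BCNF violation.

{A, B, C}; {C, D}; {D, E}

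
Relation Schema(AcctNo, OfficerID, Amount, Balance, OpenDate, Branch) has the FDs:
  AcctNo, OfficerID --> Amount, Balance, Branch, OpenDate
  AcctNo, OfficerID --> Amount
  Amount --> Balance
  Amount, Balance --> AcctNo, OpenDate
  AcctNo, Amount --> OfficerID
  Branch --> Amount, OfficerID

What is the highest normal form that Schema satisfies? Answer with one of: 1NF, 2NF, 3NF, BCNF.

Candidate keys: {AcctNo, OfficerID}, {Amount}, {Branch}. Prime attributes: {AcctNo, Amount, Branch, OfficerID}.
Every FD has a superkey on the left, so the relation is in BCNF.

BCNF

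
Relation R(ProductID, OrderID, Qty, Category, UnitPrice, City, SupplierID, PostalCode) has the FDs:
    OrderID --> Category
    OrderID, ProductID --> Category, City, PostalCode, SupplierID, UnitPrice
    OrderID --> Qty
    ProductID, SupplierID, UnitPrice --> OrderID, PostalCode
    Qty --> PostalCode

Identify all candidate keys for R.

{OrderID, ProductID}, {ProductID, SupplierID, UnitPrice}

Attributes never on any right-hand side: {ProductID} — every candidate key must contain it.
{OrderID, ProductID}⁺ = {Category, City, OrderID, PostalCode, ProductID, Qty, SupplierID, UnitPrice}, which is every attribute, so {OrderID, ProductID} is a candidate key.
{ProductID, SupplierID, UnitPrice}⁺ = {Category, City, OrderID, PostalCode, ProductID, Qty, SupplierID, UnitPrice}, which is every attribute, so {ProductID, SupplierID, UnitPrice} is a candidate key.
No proper subset of any of these is a key, and no other minimal superkey exists.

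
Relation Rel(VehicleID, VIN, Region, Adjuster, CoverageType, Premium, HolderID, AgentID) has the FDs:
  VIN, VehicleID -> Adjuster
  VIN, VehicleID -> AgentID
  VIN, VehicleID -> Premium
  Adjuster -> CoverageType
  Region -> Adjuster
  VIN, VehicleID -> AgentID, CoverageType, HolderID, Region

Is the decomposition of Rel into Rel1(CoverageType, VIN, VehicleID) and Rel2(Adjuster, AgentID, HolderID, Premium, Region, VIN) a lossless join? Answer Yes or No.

The shared attributes are {VIN} and {VIN}⁺ = {VIN}.
The closure covers neither Rel1 nor Rel2 entirely; the join is not lossless.

No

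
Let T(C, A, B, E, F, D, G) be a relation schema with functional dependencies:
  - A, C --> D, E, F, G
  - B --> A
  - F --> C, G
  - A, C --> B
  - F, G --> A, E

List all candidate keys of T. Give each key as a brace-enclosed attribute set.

{A, C}, {B, C}, {F}

{F} is a candidate key since {F}⁺ = {A, B, C, D, E, F, G} covers every attribute.
{A, C} is a candidate key since {A, C}⁺ = {A, B, C, D, E, F, G} covers every attribute.
{B, C} is a candidate key since {B, C}⁺ = {A, B, C, D, E, F, G} covers every attribute.
Any other superkey properly contains one of these, so there are no further candidate keys.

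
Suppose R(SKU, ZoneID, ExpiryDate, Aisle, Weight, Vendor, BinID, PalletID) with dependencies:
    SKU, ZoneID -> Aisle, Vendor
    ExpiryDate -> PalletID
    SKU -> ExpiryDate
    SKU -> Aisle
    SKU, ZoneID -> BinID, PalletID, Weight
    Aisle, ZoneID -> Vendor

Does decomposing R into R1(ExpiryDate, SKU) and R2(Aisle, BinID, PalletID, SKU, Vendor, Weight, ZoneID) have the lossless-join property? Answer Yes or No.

Common attributes: {SKU}; their closure is {Aisle, ExpiryDate, PalletID, SKU}.
R1 is contained in that closure, so R1 ∩ R2 -> R1 holds and the join is lossless.

Yes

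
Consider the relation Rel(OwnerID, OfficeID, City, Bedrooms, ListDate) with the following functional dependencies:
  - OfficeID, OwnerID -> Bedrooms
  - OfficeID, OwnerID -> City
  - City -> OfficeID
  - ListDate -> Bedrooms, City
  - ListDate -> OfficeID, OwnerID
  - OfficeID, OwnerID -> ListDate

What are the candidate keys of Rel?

{ListDate} is a candidate key since {ListDate}⁺ = {Bedrooms, City, ListDate, OfficeID, OwnerID} covers every attribute.
{City, OwnerID} is a candidate key since {City, OwnerID}⁺ = {Bedrooms, City, ListDate, OfficeID, OwnerID} covers every attribute.
{OfficeID, OwnerID} is a candidate key since {OfficeID, OwnerID}⁺ = {Bedrooms, City, ListDate, OfficeID, OwnerID} covers every attribute.
These are minimal and exhaustive — every other superkey contains one of them.

{City, OwnerID}, {ListDate}, {OfficeID, OwnerID}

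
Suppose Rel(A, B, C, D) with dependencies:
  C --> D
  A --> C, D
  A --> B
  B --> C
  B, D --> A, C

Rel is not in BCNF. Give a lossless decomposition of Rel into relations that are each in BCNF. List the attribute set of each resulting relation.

Candidate keys of the original relation: {A}, {B}.
{A, B, C, D}: {C} determines {C, D} here but is not a superkey — split on C --> D, giving {C, D} and {A, B, C}.
{C, D} has no BCNF violation.
{A, B, C} has no BCNF violation.

{A, B, C}; {C, D}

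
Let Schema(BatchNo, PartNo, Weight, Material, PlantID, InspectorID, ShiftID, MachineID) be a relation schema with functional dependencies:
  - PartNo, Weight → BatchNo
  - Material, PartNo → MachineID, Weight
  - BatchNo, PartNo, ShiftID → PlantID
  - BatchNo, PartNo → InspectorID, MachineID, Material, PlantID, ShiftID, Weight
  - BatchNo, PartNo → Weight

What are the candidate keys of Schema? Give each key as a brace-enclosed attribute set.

{PartNo} never appears on the right of any FD, so every key must include it.
{BatchNo, PartNo} is a candidate key since {BatchNo, PartNo}⁺ = {BatchNo, InspectorID, MachineID, Material, PartNo, PlantID, ShiftID, Weight} covers every attribute.
{Material, PartNo} is a candidate key since {Material, PartNo}⁺ = {BatchNo, InspectorID, MachineID, Material, PartNo, PlantID, ShiftID, Weight} covers every attribute.
{PartNo, Weight} is a candidate key since {PartNo, Weight}⁺ = {BatchNo, InspectorID, MachineID, Material, PartNo, PlantID, ShiftID, Weight} covers every attribute.
These are minimal and exhaustive — every other superkey contains one of them.

{BatchNo, PartNo}, {Material, PartNo}, {PartNo, Weight}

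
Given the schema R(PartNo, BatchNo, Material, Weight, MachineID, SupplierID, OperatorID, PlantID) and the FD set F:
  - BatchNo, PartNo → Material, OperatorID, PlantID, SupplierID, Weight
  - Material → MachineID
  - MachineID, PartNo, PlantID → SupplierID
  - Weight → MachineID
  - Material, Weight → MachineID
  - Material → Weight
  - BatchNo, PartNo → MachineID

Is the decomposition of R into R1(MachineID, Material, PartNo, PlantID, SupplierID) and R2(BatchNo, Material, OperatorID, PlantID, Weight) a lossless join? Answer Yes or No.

Common attributes: {Material, PlantID}; their closure is {MachineID, Material, PlantID, Weight}.
Neither R1 nor R2 is contained in that closure, so the decomposition is lossy.

No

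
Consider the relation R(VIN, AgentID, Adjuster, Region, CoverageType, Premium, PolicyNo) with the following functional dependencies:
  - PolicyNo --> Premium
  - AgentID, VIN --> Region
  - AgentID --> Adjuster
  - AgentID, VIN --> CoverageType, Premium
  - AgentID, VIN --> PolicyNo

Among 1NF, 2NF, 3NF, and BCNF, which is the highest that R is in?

1NF

Candidate key: {AgentID, VIN}. Prime attributes: {AgentID, VIN}.
PolicyNo --> Premium breaks BCNF: {PolicyNo}⁺ = {PolicyNo, Premium}, so {PolicyNo} is not a superkey.
Because {Premium} is non-prime and the left side of PolicyNo --> Premium is not a superkey, the relation is not in 3NF.
The proper key subset {AgentID} of {AgentID, VIN} determines non-prime {Adjuster}, so the relation is not even in 2NF.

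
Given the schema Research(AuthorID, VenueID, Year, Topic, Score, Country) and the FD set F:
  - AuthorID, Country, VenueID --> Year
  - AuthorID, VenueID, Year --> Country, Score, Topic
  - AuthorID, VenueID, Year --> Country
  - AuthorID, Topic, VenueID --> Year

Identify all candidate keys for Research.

{AuthorID, Country, VenueID}, {AuthorID, Topic, VenueID}, {AuthorID, VenueID, Year}

{AuthorID, VenueID} never appear on the right of any FD, so every key must include all of them.
Closure of {AuthorID, Country, VenueID} is {AuthorID, Country, Score, Topic, VenueID, Year}, the whole schema; {AuthorID, Country, VenueID} is a candidate key.
Closure of {AuthorID, Topic, VenueID} is {AuthorID, Country, Score, Topic, VenueID, Year}, the whole schema; {AuthorID, Topic, VenueID} is a candidate key.
Closure of {AuthorID, VenueID, Year} is {AuthorID, Country, Score, Topic, VenueID, Year}, the whole schema; {AuthorID, VenueID, Year} is a candidate key.
These are minimal and exhaustive — every other superkey contains one of them.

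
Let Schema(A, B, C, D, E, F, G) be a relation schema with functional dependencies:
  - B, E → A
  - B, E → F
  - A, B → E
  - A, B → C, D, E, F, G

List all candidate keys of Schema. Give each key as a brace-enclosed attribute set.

{B} never appears on the right of any FD, so every key must include it.
Closure of {A, B} is {A, B, C, D, E, F, G}, the whole schema; {A, B} is a candidate key.
Closure of {B, E} is {A, B, C, D, E, F, G}, the whole schema; {B, E} is a candidate key.
No proper subset of any of these is a key, and no other minimal superkey exists.

{A, B}, {B, E}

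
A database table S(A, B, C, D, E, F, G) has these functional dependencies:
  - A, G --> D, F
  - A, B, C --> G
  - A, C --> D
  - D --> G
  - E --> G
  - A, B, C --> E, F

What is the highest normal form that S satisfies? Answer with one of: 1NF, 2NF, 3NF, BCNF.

Candidate key: {A, B, C}. Prime attributes: {A, B, C}.
A, G --> D, F breaks BCNF: {A, G}⁺ = {A, D, F, G}, so {A, G} is not a superkey.
A, G --> D, F has non-prime {D, F} on the right and a non-superkey on the left, so 3NF fails.
The proper key subset {A, C} of {A, B, C} determines non-prime {D, F, G}, so the relation is not even in 2NF.

1NF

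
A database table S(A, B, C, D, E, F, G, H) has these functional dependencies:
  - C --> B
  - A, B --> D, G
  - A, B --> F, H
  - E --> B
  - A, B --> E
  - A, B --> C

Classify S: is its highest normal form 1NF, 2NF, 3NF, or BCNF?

3NF

Candidate keys: {A, B}, {A, C}, {A, E}. Prime attributes: {A, B, C, E}.
C --> B breaks BCNF: {C}⁺ = {B, C}, so {C} is not a superkey.
Since {B} ⊆ prime attributes and every other non-superkey FD also has a prime right side, the schema is in 3NF.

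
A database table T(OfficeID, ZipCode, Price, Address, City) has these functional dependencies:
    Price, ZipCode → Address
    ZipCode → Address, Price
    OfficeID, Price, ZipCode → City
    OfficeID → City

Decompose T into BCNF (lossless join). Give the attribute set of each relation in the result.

Candidate key of the original relation: {OfficeID, ZipCode}.
{Address, City, OfficeID, Price, ZipCode}: {Price, ZipCode} determines {Address, Price, ZipCode} here but is not a superkey — split on Price, ZipCode → Address, giving {Address, Price, ZipCode} and {City, OfficeID, Price, ZipCode}.
{Address, Price, ZipCode}: every determinant is a superkey — BCNF.
{City, OfficeID, Price, ZipCode}: {ZipCode} determines {Price, ZipCode} here but is not a superkey — split on ZipCode → Price, giving {Price, ZipCode} and {City, OfficeID, ZipCode}.
{Price, ZipCode}: every determinant is a superkey — BCNF.
{City, OfficeID, ZipCode}: {OfficeID} determines {City, OfficeID} here but is not a superkey — split on OfficeID → City, giving {City, OfficeID} and {OfficeID, ZipCode}.
{City, OfficeID}: every determinant is a superkey — BCNF.
{OfficeID, ZipCode}: every determinant is a superkey — BCNF.

{Address, Price, ZipCode}; {City, OfficeID}; {OfficeID, ZipCode}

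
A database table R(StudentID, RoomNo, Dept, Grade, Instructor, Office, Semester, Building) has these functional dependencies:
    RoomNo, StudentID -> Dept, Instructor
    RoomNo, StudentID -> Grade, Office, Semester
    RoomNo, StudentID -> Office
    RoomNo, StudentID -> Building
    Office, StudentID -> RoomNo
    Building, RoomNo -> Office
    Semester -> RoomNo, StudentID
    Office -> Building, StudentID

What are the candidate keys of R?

{Office} is a candidate key since {Office}⁺ = {Building, Dept, Grade, Instructor, Office, RoomNo, Semester, StudentID} covers every attribute.
{Semester} is a candidate key since {Semester}⁺ = {Building, Dept, Grade, Instructor, Office, RoomNo, Semester, StudentID} covers every attribute.
{Building, RoomNo} is a candidate key since {Building, RoomNo}⁺ = {Building, Dept, Grade, Instructor, Office, RoomNo, Semester, StudentID} covers every attribute.
{RoomNo, StudentID} is a candidate key since {RoomNo, StudentID}⁺ = {Building, Dept, Grade, Instructor, Office, RoomNo, Semester, StudentID} covers every attribute.
These are minimal and exhaustive — every other superkey contains one of them.

{Building, RoomNo}, {Office}, {RoomNo, StudentID}, {Semester}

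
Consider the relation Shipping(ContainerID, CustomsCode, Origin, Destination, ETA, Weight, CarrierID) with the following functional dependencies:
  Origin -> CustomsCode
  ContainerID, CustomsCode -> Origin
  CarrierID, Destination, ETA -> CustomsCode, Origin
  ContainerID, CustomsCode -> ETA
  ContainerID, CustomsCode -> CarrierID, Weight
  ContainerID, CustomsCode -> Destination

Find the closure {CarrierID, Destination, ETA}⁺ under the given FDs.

{CarrierID, CustomsCode, Destination, ETA, Origin}

Start with {CarrierID, Destination, ETA}.
CarrierID, Destination, ETA -> CustomsCode, Origin applies; add {CustomsCode, Origin} → now {CarrierID, CustomsCode, Destination, ETA, Origin}.
No further FD applies.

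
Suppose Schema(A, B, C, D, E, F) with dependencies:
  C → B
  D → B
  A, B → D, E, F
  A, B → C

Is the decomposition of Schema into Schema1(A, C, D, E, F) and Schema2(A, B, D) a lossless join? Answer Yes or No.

Yes

The shared attributes are {A, D} and {A, D}⁺ = {A, B, C, D, E, F}.
Schema1 is contained in that closure, so Schema1 ∩ Schema2 → Schema1 holds and the join is lossless.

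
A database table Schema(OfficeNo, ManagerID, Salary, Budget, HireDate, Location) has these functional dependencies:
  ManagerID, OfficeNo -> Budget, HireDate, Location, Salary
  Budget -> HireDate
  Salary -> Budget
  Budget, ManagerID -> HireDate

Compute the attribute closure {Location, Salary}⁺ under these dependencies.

{Budget, HireDate, Location, Salary}

Start with {Location, Salary}.
Salary -> Budget applies; add {Budget} → now {Budget, Location, Salary}.
Budget -> HireDate applies; add {HireDate} → now {Budget, HireDate, Location, Salary}.
No further FD applies.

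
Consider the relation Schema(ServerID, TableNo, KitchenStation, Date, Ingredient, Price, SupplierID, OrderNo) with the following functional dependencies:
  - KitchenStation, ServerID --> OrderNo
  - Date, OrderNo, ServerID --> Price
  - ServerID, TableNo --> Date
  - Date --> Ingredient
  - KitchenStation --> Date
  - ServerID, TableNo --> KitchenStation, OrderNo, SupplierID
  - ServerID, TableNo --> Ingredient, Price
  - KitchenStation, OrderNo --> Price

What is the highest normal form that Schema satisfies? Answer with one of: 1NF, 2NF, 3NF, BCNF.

Candidate key: {ServerID, TableNo}. Prime attributes: {ServerID, TableNo}.
KitchenStation, ServerID --> OrderNo: {KitchenStation, ServerID}⁺ = {Date, Ingredient, KitchenStation, OrderNo, Price, ServerID}, which is not all of the attributes, so the left side is not a superkey — BCNF is violated.
KitchenStation, ServerID --> OrderNo has non-prime {OrderNo} on the right and a non-superkey on the left, so 3NF fails.
No proper subset of a key has a non-prime attribute in its closure, so there is no partial dependency; 2NF holds.

2NF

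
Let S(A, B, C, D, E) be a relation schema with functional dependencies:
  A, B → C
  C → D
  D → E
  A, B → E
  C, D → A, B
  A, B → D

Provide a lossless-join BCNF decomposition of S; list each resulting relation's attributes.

{A, B, C, D}; {D, E}

Candidate keys of the original relation: {A, B}, {C}.
Within {A, B, C, D, E}: {D}⁺ ∩ {A, B, C, D, E} = {D, E}, not the whole set, so D → E violates BCNF; decompose into {D, E} and {A, B, C, D}.
{D, E}: every determinant is a superkey — BCNF.
{A, B, C, D}: every determinant is a superkey — BCNF.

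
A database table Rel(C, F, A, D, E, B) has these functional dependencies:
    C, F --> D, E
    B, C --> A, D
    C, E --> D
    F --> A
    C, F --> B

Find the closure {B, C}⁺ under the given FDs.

{A, B, C, D}

Start with {B, C}.
B, C --> A, D applies; add {A, D} → now {A, B, C, D}.
No further FD applies.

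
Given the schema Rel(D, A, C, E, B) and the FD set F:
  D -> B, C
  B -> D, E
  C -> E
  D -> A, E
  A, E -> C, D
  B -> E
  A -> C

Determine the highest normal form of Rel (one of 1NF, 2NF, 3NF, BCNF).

Candidate keys: {A}, {B}, {D}. Prime attributes: {A, B, D}.
C -> E: {C}⁺ = {C, E}, which is not all of the attributes, so the left side is not a superkey — BCNF is violated.
Because {E} is non-prime and the left side of C -> E is not a superkey, the relation is not in 3NF.
All keys have size 1, which rules out partial dependencies — 2NF is satisfied.

2NF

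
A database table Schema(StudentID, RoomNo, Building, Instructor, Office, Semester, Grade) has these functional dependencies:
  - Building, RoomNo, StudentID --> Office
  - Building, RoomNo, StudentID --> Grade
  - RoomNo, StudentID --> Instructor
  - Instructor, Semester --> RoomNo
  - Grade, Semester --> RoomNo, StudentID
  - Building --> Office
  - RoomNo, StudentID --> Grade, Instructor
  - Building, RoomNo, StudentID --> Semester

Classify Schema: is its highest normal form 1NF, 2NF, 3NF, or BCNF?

Candidate keys: {Building, Grade, Semester}, {Building, Instructor, Semester, StudentID}, {Building, RoomNo, StudentID}. Prime attributes: {Building, Grade, Instructor, RoomNo, Semester, StudentID}.
For RoomNo, StudentID --> Instructor we have {RoomNo, StudentID}⁺ = {Grade, Instructor, RoomNo, StudentID}; {RoomNo, StudentID} is not a superkey, so BCNF fails.
Because {Office} is non-prime and the left side of Building --> Office is not a superkey, the relation is not in 3NF.
{Building} is a proper subset of the key {Building, Grade, Semester}, and {Building}⁺ contains the non-prime attribute {Office} — a partial dependency, so 2NF is violated.

1NF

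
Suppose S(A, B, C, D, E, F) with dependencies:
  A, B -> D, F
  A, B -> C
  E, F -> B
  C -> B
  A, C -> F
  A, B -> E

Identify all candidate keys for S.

{A, B}, {A, C}, {A, E, F}

{A} never appears on the right of any FD, so every key must include it.
Closure of {A, B} is {A, B, C, D, E, F}, the whole schema; {A, B} is a candidate key.
Closure of {A, C} is {A, B, C, D, E, F}, the whole schema; {A, C} is a candidate key.
Closure of {A, E, F} is {A, B, C, D, E, F}, the whole schema; {A, E, F} is a candidate key.
These are minimal and exhaustive — every other superkey contains one of them.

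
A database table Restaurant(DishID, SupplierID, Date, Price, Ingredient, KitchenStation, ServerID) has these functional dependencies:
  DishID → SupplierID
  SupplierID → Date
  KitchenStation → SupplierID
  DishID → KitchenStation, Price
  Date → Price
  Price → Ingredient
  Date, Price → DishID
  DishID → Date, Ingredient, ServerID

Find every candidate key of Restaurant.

{Date}⁺ = {Date, DishID, Ingredient, KitchenStation, Price, ServerID, SupplierID} — all of the relation — so {Date} is a candidate key.
{DishID}⁺ = {Date, DishID, Ingredient, KitchenStation, Price, ServerID, SupplierID} — all of the relation — so {DishID} is a candidate key.
{KitchenStation}⁺ = {Date, DishID, Ingredient, KitchenStation, Price, ServerID, SupplierID} — all of the relation — so {KitchenStation} is a candidate key.
{SupplierID}⁺ = {Date, DishID, Ingredient, KitchenStation, Price, ServerID, SupplierID} — all of the relation — so {SupplierID} is a candidate key.
Any other superkey properly contains one of these, so there are no further candidate keys.

{Date}, {DishID}, {KitchenStation}, {SupplierID}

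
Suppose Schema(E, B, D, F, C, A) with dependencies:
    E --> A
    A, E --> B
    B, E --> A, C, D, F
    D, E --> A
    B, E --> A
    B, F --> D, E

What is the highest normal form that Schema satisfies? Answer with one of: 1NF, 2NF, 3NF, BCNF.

BCNF

Candidate keys: {B, F}, {E}. Prime attributes: {B, E, F}.
The left-hand side of every FD is a superkey, so BCNF is satisfied.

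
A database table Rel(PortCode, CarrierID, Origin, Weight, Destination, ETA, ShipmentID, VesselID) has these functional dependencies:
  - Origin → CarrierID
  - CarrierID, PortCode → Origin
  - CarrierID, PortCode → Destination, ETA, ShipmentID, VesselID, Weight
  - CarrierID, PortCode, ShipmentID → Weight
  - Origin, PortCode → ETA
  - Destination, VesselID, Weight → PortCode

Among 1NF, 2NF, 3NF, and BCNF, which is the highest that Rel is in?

Candidate keys: {CarrierID, Destination, VesselID, Weight}, {CarrierID, PortCode}, {Destination, Origin, VesselID, Weight}, {Origin, PortCode}. Prime attributes: {CarrierID, Destination, Origin, PortCode, VesselID, Weight}.
Origin → CarrierID: {Origin}⁺ = {CarrierID, Origin}, which is not all of the attributes, so the left side is not a superkey — BCNF is violated.
Since {CarrierID} ⊆ prime attributes and every other non-superkey FD also has a prime right side, the schema is in 3NF.

3NF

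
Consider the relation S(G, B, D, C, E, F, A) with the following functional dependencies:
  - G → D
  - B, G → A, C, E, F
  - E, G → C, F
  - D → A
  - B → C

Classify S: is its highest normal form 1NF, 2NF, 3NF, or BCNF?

1NF

Candidate key: {B, G}. Prime attributes: {B, G}.
G → D breaks BCNF: {G}⁺ = {A, D, G}, so {G} is not a superkey.
Because {D} is non-prime and the left side of G → D is not a superkey, the relation is not in 3NF.
The proper key subset {B} of {B, G} determines non-prime {C}, so the relation is not even in 2NF.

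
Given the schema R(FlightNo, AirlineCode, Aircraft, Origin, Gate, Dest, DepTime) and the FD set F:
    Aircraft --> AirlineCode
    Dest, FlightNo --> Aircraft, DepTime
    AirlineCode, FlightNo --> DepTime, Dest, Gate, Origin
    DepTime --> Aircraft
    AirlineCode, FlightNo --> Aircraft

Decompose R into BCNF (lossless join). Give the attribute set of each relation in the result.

Candidate keys of the original relation: {Aircraft, FlightNo}, {AirlineCode, FlightNo}, {DepTime, FlightNo}, {Dest, FlightNo}.
Within {Aircraft, AirlineCode, DepTime, Dest, FlightNo, Gate, Origin}: {Aircraft}⁺ ∩ {Aircraft, AirlineCode, DepTime, Dest, FlightNo, Gate, Origin} = {Aircraft, AirlineCode}, not the whole set, so Aircraft --> AirlineCode violates BCNF; decompose into {Aircraft, AirlineCode} and {Aircraft, DepTime, Dest, FlightNo, Gate, Origin}.
{Aircraft, AirlineCode} has no BCNF violation.
Within {Aircraft, DepTime, Dest, FlightNo, Gate, Origin}: {DepTime}⁺ ∩ {Aircraft, DepTime, Dest, FlightNo, Gate, Origin} = {Aircraft, DepTime}, not the whole set, so DepTime --> Aircraft violates BCNF; decompose into {Aircraft, DepTime} and {DepTime, Dest, FlightNo, Gate, Origin}.
{Aircraft, DepTime} has no BCNF violation.
{DepTime, Dest, FlightNo, Gate, Origin} has no BCNF violation.

{Aircraft, AirlineCode}; {Aircraft, DepTime}; {DepTime, Dest, FlightNo, Gate, Origin}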